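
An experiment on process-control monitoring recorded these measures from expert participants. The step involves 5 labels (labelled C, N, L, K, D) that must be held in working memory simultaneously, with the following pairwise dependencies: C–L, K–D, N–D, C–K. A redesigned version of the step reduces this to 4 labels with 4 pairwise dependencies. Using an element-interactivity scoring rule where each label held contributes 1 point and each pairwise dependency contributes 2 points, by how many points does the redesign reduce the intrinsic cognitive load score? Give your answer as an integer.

1

Original: 5 × 1 + 4 × 2 = 5 + 8 = 13.
Redesigned: 4 × 1 + 4 × 2 = 4 + 8 = 12.
Reduction = 13 − 12 = 1.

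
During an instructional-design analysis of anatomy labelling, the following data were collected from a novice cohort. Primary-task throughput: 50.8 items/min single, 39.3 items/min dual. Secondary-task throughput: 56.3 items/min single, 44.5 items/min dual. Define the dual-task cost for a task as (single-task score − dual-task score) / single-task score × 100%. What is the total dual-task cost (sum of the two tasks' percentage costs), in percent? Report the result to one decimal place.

43.6

Primary cost = (50.8 − 39.3) / 50.8 × 100% = 22.6378%.
Secondary cost = (56.3 − 44.5) / 56.3 × 100% = 20.9591%.
Total = 22.6378% + 20.9591% = 43.5969% ≈ 43.6%.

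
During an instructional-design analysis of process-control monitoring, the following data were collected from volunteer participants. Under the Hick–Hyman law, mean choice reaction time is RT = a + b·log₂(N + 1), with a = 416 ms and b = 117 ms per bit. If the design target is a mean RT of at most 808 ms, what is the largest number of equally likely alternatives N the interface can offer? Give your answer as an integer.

Set 416 + 117·log₂(N + 1) ≤ 808.
log₂(N + 1) ≤ (808 − 416) / 117 = 3.3504.
N + 1 ≤ 2^3.3504 = 10.1993.
N ≤ 9.1993, so the largest integer N is 9.

9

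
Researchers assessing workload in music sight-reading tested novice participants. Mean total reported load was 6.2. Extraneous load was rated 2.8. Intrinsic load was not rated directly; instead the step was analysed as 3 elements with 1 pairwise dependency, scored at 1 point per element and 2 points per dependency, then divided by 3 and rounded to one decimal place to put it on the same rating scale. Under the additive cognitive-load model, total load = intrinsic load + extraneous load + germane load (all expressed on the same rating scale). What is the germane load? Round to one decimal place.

Intrinsic (element-interactivity): (3 × 1 + 1 × 2) / 3 = 5 / 3 = 1.6667 → 1.7.
germane load = total − intrinsic − extraneous
             = 6.2 − 1.7 − 2.8 = 1.7.

1.7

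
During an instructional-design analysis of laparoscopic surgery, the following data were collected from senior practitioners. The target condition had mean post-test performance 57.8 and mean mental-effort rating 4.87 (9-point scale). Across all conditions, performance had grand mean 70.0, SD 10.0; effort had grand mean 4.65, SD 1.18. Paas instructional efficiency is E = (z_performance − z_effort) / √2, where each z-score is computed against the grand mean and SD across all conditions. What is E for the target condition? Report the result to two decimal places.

-0.99

z_performance = (57.8 − 70.0) / 10.0 = -12.2000 / 10.0 = -1.2200.
z_effort = (4.87 − 4.65) / 1.18 = 0.2200 / 1.18 = 0.1864.
z_P − z_E = -1.2200 − 0.1864 = -1.4064.
E = -1.4064 / √2 = -1.4064 / 1.41421 = -0.9945 ≈ -0.99.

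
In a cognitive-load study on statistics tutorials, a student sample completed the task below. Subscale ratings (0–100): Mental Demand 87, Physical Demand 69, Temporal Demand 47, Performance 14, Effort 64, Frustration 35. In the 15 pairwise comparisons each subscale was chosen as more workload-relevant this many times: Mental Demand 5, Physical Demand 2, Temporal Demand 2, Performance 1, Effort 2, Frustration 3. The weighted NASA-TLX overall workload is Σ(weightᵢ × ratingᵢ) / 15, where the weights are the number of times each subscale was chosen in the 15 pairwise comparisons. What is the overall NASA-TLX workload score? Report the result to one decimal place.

The tallies are the weights (they sum to 15).
Weighted sum = 5·87 + 2·69 + 2·47 + 1·14 + 2·64 + 3·35
            = 435 + 138 + 94 + 14 + 128 + 105 = 914.
Overall workload = 914 / 15 = 60.9333 ≈ 60.9.

60.9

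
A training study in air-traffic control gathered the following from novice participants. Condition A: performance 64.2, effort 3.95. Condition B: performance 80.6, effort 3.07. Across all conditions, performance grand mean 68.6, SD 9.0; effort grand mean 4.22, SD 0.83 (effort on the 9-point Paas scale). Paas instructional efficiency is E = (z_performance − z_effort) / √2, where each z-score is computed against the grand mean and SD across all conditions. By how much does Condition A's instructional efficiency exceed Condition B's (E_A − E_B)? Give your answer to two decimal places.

Condition A: z_P = (64.2 − 68.6)/9.0 = -0.4889; z_E = (3.95 − 4.22)/0.83 = -0.3253; E_A = (-0.4889 − (-0.3253))/√2 = -0.1157.
Condition B: z_P = (80.6 − 68.6)/9.0 = 1.3333; z_E = (3.07 − 4.22)/0.83 = -1.3855; E_B = (1.3333 − (-1.3855))/√2 = 1.9225.
E_A − E_B = -0.1157 − 1.9225 = -2.0382 ≈ -2.04.

-2.04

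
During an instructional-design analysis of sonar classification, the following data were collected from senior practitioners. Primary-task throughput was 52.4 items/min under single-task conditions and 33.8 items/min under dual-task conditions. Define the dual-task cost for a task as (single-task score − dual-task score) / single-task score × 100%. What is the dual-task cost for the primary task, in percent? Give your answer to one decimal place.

Cost = (52.4 − 33.8) / 52.4 × 100%
     = 18.6000 / 52.4 × 100% = 35.4962%.
≈ 35.5%.

35.5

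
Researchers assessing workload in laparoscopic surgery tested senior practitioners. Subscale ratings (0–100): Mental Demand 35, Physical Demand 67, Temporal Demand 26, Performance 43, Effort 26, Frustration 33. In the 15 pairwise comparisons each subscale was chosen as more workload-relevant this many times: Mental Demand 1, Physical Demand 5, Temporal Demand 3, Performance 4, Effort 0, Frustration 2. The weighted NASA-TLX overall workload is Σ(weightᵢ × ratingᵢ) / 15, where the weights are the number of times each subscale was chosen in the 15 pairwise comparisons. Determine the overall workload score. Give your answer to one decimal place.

45.7

The tallies are the weights (they sum to 15).
Weighted sum = 1·35 + 5·67 + 3·26 + 4·43 + 0·26 + 2·33
            = 35 + 335 + 78 + 172 + 0 + 66 = 686.
Overall workload = 686 / 15 = 45.7333 ≈ 45.7.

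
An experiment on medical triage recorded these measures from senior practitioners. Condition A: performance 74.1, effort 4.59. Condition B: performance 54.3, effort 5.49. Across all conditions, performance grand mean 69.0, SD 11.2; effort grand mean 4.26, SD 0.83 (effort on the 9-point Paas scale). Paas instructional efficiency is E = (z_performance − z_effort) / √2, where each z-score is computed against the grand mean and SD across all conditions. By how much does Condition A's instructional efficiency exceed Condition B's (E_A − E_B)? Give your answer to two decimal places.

Condition A: z_P = (74.1 − 69.0)/11.2 = 0.4554; z_E = (4.59 − 4.26)/0.83 = 0.3976; E_A = (0.4554 − 0.3976)/√2 = 0.0409.
Condition B: z_P = (54.3 − 69.0)/11.2 = -1.3125; z_E = (5.49 − 4.26)/0.83 = 1.4819; E_B = (-1.3125 − 1.4819)/√2 = -1.9759.
E_A − E_B = 0.0409 − (-1.9759) = 2.0168 ≈ 2.02.

2.02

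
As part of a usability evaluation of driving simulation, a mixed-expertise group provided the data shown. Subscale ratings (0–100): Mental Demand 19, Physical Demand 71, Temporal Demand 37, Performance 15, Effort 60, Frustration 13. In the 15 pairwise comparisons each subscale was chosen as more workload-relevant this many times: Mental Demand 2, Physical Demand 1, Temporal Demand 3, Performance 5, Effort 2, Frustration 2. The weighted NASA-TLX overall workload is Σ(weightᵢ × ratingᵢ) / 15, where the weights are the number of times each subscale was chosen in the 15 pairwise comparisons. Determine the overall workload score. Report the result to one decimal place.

29.4

The tallies are the weights (they sum to 15).
Weighted sum = 2·19 + 1·71 + 3·37 + 5·15 + 2·60 + 2·13
            = 38 + 71 + 111 + 75 + 120 + 26 = 441.
Overall workload = 441 / 15 = 29.4000 ≈ 29.4.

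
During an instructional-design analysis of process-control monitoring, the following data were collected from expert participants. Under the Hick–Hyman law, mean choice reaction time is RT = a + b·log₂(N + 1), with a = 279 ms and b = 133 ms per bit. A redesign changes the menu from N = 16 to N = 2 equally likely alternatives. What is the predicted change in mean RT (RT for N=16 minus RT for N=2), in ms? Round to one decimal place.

RT(16) = 279 + 133·log₂(17) = 279 + 133·4.0875 = 822.6375 ms.
RT(2) = 279 + 133·log₂(3) = 279 + 133·1.5850 = 489.8050 ms.
Difference = 822.6375 − 489.8050 = 332.8325 ≈ 332.8 ms.

332.8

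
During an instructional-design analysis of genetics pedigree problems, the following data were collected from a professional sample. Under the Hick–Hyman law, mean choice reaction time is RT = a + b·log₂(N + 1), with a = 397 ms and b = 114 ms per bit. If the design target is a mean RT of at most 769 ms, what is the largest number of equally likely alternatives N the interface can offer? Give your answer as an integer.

8

Set 397 + 114·log₂(N + 1) ≤ 769.
log₂(N + 1) ≤ (769 − 397) / 114 = 3.2632.
N + 1 ≤ 2^3.2632 = 9.6011.
N ≤ 8.6011, so the largest integer N is 8.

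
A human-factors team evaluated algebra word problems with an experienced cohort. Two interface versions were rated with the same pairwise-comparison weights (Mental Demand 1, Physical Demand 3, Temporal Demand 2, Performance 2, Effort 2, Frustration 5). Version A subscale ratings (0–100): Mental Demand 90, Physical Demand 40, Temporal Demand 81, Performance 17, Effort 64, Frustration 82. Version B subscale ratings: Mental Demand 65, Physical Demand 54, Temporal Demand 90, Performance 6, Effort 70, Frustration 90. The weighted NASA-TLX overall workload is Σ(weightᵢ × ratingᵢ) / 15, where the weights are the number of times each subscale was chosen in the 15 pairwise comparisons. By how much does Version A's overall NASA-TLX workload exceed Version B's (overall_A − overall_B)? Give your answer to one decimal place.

Version A weighted sum = 1·90 + 3·40 + 2·81 + 2·17 + 2·64 + 5·82 = 90 + 120 + 162 + 34 + 128 + 410 = 944; overall_A = 944/15 = 62.9333.
Version B weighted sum = 1·65 + 3·54 + 2·90 + 2·6 + 2·70 + 5·90 = 65 + 162 + 180 + 12 + 140 + 450 = 1009; overall_B = 1009/15 = 67.2667.
Difference = 62.9333 − 67.2667 = -4.3334 ≈ -4.3.

-4.3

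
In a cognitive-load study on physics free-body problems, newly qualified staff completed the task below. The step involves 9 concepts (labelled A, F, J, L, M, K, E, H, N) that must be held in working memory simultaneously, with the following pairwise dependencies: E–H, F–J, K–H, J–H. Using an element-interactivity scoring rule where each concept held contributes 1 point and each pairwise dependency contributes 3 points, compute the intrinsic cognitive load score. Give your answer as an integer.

Count of concepts held simultaneously: 9.
Count of pairwise dependencies listed: 4.
Element contribution: 9 × 1 = 9.
Interaction contribution: 4 × 3 = 12.
Intrinsic load = 9 + 12 = 21.

21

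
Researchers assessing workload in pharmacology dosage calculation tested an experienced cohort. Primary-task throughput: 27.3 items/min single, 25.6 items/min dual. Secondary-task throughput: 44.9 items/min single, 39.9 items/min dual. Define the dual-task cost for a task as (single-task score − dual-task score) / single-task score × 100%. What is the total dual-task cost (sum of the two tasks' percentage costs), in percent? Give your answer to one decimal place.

Primary cost = (27.3 − 25.6) / 27.3 × 100% = 6.2271%.
Secondary cost = (44.9 − 39.9) / 44.9 × 100% = 11.1359%.
Total = 6.2271% + 11.1359% = 17.3630% ≈ 17.4%.

17.4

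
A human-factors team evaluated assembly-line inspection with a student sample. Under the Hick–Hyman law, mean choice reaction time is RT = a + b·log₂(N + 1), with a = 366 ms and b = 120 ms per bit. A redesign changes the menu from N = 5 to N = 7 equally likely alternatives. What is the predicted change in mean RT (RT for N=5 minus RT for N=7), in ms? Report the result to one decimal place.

-49.8

RT(5) = 366 + 120·log₂(6) = 366 + 120·2.5850 = 676.2000 ms.
RT(7) = 366 + 120·log₂(8) = 366 + 120·3.0000 = 726.0000 ms.
Difference = 676.2000 − 726.0000 = -49.8000 ≈ -49.8 ms.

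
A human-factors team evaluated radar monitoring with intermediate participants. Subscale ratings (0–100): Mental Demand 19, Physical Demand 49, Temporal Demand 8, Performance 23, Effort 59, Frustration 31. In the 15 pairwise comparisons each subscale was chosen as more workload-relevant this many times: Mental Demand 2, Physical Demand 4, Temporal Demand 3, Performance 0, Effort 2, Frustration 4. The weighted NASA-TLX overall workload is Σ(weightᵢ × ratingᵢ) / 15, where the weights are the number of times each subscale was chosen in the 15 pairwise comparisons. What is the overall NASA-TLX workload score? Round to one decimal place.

33.3

The tallies are the weights (they sum to 15).
Weighted sum = 2·19 + 4·49 + 3·8 + 0·23 + 2·59 + 4·31
            = 38 + 196 + 24 + 0 + 118 + 124 = 500.
Overall workload = 500 / 15 = 33.3333 ≈ 33.3.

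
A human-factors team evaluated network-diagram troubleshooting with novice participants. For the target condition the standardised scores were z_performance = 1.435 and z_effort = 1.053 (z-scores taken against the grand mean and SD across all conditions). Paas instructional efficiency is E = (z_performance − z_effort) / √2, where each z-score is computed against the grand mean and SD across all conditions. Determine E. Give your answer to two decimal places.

0.27

z_P − z_E = 1.435 − 1.053 = 0.3820.
E = 0.3820 / √2 = 0.3820 / 1.41421 = 0.2701 ≈ 0.27.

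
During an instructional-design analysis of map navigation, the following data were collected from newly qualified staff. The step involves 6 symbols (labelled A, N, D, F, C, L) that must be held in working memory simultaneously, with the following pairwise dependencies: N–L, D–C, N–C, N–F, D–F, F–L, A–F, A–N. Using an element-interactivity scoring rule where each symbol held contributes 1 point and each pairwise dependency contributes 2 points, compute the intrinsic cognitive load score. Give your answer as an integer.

22

Count of symbols held simultaneously: 6.
Count of pairwise dependencies listed: 8.
Element contribution: 6 × 1 = 6.
Interaction contribution: 8 × 2 = 16.
Intrinsic load = 6 + 16 = 22.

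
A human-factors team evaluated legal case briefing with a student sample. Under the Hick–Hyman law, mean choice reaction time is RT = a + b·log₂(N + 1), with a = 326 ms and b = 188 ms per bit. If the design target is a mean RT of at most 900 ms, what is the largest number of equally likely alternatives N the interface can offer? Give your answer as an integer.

7

Set 326 + 188·log₂(N + 1) ≤ 900.
log₂(N + 1) ≤ (900 − 326) / 188 = 3.0532.
N + 1 ≤ 2^3.0532 = 8.3005.
N ≤ 7.3005, so the largest integer N is 7.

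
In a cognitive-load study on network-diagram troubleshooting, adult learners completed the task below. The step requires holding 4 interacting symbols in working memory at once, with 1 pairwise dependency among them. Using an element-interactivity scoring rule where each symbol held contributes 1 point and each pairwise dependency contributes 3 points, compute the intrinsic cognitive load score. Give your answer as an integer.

Element contribution: 4 × 1 = 4.
Interaction contribution: 1 × 3 = 3.
Intrinsic load = 4 + 3 = 7.

7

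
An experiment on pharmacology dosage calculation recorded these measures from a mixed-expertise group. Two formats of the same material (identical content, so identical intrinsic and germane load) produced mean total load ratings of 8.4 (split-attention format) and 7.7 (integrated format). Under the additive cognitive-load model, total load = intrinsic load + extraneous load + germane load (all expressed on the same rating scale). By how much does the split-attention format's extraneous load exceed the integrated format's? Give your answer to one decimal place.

Intrinsic and germane load are equal across formats, so the difference in total load equals the difference in extraneous load.
Extraneous-load difference = 8.4 − 7.7 = 0.7.

0.7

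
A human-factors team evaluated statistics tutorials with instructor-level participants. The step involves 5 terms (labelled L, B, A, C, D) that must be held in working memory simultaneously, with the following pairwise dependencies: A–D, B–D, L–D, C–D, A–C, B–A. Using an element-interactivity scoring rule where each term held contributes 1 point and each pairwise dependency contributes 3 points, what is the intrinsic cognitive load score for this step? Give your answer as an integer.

Count of terms held simultaneously: 5.
Count of pairwise dependencies listed: 6.
Element contribution: 5 × 1 = 5.
Interaction contribution: 6 × 3 = 18.
Intrinsic load = 5 + 18 = 23.

23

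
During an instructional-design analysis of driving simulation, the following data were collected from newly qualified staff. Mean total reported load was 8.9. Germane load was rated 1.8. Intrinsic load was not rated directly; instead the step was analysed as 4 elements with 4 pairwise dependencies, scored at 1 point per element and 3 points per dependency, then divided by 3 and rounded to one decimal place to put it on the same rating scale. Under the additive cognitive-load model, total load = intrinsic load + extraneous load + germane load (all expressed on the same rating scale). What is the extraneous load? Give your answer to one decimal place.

Intrinsic (element-interactivity): (4 × 1 + 4 × 3) / 3 = 16 / 3 = 5.3333 → 5.3.
extraneous load = total − intrinsic − germane
             = 8.9 − 5.3 − 1.8 = 1.8.

1.8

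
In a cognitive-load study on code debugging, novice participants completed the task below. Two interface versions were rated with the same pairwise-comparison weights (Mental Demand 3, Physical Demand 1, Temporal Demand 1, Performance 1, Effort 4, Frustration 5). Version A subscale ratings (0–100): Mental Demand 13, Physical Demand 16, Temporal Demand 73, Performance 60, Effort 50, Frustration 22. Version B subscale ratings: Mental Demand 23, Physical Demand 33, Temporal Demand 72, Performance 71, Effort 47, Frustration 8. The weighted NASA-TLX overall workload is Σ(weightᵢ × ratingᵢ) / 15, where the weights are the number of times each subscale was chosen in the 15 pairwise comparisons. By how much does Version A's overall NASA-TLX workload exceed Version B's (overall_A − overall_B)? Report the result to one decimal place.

Version A weighted sum = 3·13 + 1·16 + 1·73 + 1·60 + 4·50 + 5·22 = 39 + 16 + 73 + 60 + 200 + 110 = 498; overall_A = 498/15 = 33.2000.
Version B weighted sum = 3·23 + 1·33 + 1·72 + 1·71 + 4·47 + 5·8 = 69 + 33 + 72 + 71 + 188 + 40 = 473; overall_B = 473/15 = 31.5333.
Difference = 33.2000 − 31.5333 = 1.6667 ≈ 1.7.

1.7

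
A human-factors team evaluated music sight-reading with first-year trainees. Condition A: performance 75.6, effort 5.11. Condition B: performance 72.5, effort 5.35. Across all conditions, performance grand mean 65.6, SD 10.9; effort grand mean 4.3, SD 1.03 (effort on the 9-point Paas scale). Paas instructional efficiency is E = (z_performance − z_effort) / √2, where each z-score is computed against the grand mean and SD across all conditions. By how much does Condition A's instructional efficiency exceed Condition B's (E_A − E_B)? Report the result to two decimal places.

Condition A: z_P = (75.6 − 65.6)/10.9 = 0.9174; z_E = (5.11 − 4.3)/1.03 = 0.7864; E_A = (0.9174 − 0.7864)/√2 = 0.0926.
Condition B: z_P = (72.5 − 65.6)/10.9 = 0.6330; z_E = (5.35 − 4.3)/1.03 = 1.0194; E_B = (0.6330 − 1.0194)/√2 = -0.2732.
E_A − E_B = 0.0926 − (-0.2732) = 0.3658 ≈ 0.37.

0.37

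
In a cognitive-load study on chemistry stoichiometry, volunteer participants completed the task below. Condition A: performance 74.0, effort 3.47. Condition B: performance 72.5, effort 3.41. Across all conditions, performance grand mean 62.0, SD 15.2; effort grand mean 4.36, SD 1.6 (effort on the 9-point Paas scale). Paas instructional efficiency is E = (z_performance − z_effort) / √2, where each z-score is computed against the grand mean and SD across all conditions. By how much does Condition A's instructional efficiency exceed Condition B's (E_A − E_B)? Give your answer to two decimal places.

Condition A: z_P = (74.0 − 62.0)/15.2 = 0.7895; z_E = (3.47 − 4.36)/1.6 = -0.5563; E_A = (0.7895 − (-0.5563))/√2 = 0.9516.
Condition B: z_P = (72.5 − 62.0)/15.2 = 0.6908; z_E = (3.41 − 4.36)/1.6 = -0.5938; E_B = (0.6908 − (-0.5938))/√2 = 0.9083.
E_A − E_B = 0.9516 − 0.9083 = 0.0433 ≈ 0.04.

0.04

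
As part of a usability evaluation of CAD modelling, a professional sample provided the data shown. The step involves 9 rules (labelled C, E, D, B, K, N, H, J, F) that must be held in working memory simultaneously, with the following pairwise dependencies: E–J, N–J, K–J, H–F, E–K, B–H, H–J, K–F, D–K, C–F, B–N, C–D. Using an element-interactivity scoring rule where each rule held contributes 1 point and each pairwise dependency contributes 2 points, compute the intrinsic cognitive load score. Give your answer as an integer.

Count of rules held simultaneously: 9.
Count of pairwise dependencies listed: 12.
Element contribution: 9 × 1 = 9.
Interaction contribution: 12 × 2 = 24.
Intrinsic load = 9 + 24 = 33.

33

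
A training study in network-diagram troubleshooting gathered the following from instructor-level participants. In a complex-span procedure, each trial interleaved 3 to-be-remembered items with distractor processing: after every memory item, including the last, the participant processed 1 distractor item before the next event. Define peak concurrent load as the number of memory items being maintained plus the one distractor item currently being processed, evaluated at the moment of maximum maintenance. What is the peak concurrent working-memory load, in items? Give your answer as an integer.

Maintenance is greatest during the distractor(s) after memory item 3: all 3 memory items are being held.
One distractor item is concurrently being processed.
Peak concurrent load = 3 + 1 = 4 items.

4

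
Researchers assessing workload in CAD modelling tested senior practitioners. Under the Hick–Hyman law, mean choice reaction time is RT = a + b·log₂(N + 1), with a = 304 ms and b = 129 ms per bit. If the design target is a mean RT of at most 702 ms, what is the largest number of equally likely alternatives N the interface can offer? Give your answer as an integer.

Set 304 + 129·log₂(N + 1) ≤ 702.
log₂(N + 1) ≤ (702 − 304) / 129 = 3.0853.
N + 1 ≤ 2^3.0853 = 8.4873.
N ≤ 7.4873, so the largest integer N is 7.

7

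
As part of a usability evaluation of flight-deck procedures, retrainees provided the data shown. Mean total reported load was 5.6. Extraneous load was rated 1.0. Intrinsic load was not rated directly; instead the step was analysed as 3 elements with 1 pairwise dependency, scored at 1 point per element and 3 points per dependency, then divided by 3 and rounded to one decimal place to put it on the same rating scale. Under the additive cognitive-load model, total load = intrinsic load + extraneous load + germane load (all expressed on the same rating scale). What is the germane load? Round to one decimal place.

Intrinsic (element-interactivity): (3 × 1 + 1 × 3) / 3 = 6 / 3 = 2.0000 → 2.0.
germane load = total − intrinsic − extraneous
             = 5.6 − 2.0 − 1.0 = 2.6.

2.6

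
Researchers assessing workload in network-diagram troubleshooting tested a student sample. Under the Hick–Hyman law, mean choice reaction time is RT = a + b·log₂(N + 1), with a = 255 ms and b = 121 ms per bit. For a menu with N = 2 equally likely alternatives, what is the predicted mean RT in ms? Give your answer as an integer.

log₂(2 + 1) = log₂(3) = 1.5850.
RT = 255 + 121 × 1.5850 = 255 + 191.7850 = 446.7850 ms.
≈ 447 ms.

447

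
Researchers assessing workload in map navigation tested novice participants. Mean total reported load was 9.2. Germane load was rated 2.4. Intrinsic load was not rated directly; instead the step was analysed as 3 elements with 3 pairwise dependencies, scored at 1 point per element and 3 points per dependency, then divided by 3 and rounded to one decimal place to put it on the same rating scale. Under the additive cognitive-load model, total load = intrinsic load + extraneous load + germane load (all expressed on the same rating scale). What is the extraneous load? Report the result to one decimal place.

2.8

Intrinsic (element-interactivity): (3 × 1 + 3 × 3) / 3 = 12 / 3 = 4.0000 → 4.0.
extraneous load = total − intrinsic − germane
             = 9.2 − 4.0 − 2.4 = 2.8.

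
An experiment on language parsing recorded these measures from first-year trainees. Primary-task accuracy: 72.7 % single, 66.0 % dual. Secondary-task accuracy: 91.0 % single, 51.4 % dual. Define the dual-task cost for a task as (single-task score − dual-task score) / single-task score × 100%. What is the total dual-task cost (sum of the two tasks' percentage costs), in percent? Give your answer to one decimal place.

Primary cost = (72.7 − 66.0) / 72.7 × 100% = 9.2160%.
Secondary cost = (91.0 − 51.4) / 91.0 × 100% = 43.5165%.
Total = 9.2160% + 43.5165% = 52.7325% ≈ 52.7%.

52.7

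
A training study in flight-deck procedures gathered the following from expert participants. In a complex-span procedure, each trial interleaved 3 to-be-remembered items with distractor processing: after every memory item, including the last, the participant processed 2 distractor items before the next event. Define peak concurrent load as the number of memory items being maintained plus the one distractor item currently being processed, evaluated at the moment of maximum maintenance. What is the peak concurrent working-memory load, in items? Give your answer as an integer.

Maintenance is greatest during the distractor(s) after memory item 3: all 3 memory items are being held.
One distractor item is concurrently being processed.
Peak concurrent load = 3 + 1 = 4 items.

4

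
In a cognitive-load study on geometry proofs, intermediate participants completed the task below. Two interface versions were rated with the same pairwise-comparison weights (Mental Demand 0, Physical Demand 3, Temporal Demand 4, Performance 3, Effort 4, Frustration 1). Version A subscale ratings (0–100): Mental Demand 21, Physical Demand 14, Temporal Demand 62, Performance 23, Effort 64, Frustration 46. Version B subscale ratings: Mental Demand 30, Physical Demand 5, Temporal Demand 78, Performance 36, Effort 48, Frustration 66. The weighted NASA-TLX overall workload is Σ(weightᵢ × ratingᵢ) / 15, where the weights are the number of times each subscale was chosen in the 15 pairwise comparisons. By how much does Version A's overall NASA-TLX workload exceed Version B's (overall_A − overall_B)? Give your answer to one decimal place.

Version A weighted sum = 0·21 + 3·14 + 4·62 + 3·23 + 4·64 + 1·46 = 0 + 42 + 248 + 69 + 256 + 46 = 661; overall_A = 661/15 = 44.0667.
Version B weighted sum = 0·30 + 3·5 + 4·78 + 3·36 + 4·48 + 1·66 = 0 + 15 + 312 + 108 + 192 + 66 = 693; overall_B = 693/15 = 46.2000.
Difference = 44.0667 − 46.2000 = -2.1333 ≈ -2.1.

-2.1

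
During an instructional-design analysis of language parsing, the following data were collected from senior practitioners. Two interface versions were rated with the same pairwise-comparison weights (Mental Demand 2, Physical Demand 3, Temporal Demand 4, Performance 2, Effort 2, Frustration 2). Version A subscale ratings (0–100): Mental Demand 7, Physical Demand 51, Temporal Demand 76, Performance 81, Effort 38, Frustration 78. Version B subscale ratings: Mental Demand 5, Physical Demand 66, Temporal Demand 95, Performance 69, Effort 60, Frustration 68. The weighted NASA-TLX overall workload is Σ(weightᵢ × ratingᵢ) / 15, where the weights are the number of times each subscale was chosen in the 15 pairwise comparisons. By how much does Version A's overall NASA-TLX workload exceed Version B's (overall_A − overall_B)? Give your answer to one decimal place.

-7.8

Version A weighted sum = 2·7 + 3·51 + 4·76 + 2·81 + 2·38 + 2·78 = 14 + 153 + 304 + 162 + 76 + 156 = 865; overall_A = 865/15 = 57.6667.
Version B weighted sum = 2·5 + 3·66 + 4·95 + 2·69 + 2·60 + 2·68 = 10 + 198 + 380 + 138 + 120 + 136 = 982; overall_B = 982/15 = 65.4667.
Difference = 57.6667 − 65.4667 = -7.8000 ≈ -7.8.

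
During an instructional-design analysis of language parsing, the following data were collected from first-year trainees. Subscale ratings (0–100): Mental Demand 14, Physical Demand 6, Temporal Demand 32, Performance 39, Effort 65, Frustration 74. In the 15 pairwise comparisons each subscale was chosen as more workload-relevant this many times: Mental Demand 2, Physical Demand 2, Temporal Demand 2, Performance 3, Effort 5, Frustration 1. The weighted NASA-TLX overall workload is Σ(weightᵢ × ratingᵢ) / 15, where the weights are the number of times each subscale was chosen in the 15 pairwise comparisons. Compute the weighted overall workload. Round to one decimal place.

41.3

The tallies are the weights (they sum to 15).
Weighted sum = 2·14 + 2·6 + 2·32 + 3·39 + 5·65 + 1·74
            = 28 + 12 + 64 + 117 + 325 + 74 = 620.
Overall workload = 620 / 15 = 41.3333 ≈ 41.3.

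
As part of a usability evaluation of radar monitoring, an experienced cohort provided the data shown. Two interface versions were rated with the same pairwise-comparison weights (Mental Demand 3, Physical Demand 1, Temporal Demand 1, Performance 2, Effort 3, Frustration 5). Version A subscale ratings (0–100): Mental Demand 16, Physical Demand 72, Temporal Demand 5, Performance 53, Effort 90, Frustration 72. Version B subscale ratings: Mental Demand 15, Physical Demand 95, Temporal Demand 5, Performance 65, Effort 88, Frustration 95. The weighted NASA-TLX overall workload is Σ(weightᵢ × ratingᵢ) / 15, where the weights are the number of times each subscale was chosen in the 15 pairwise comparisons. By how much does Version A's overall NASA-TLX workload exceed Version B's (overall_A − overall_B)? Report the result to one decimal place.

Version A weighted sum = 3·16 + 1·72 + 1·5 + 2·53 + 3·90 + 5·72 = 48 + 72 + 5 + 106 + 270 + 360 = 861; overall_A = 861/15 = 57.4000.
Version B weighted sum = 3·15 + 1·95 + 1·5 + 2·65 + 3·88 + 5·95 = 45 + 95 + 5 + 130 + 264 + 475 = 1014; overall_B = 1014/15 = 67.6000.
Difference = 57.4000 − 67.6000 = -10.2000 ≈ -10.2.

-10.2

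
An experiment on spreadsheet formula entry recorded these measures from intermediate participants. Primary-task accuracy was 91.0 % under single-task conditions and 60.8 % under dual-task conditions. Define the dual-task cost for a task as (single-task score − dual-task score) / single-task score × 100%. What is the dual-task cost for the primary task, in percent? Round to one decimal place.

33.2

Cost = (91.0 − 60.8) / 91.0 × 100%
     = 30.2000 / 91.0 × 100% = 33.1868%.
≈ 33.2%.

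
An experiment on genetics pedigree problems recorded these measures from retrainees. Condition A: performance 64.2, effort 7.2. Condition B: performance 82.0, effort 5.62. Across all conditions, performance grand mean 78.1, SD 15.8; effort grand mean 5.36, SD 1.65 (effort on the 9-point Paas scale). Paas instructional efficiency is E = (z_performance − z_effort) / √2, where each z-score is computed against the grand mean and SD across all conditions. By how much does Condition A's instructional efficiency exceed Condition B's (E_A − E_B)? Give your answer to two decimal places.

-1.47

Condition A: z_P = (64.2 − 78.1)/15.8 = -0.8797; z_E = (7.2 − 5.36)/1.65 = 1.1152; E_A = (-0.8797 − 1.1152)/√2 = -1.4106.
Condition B: z_P = (82.0 − 78.1)/15.8 = 0.2468; z_E = (5.62 − 5.36)/1.65 = 0.1576; E_B = (0.2468 − 0.1576)/√2 = 0.0631.
E_A − E_B = -1.4106 − 0.0631 = -1.4737 ≈ -1.47.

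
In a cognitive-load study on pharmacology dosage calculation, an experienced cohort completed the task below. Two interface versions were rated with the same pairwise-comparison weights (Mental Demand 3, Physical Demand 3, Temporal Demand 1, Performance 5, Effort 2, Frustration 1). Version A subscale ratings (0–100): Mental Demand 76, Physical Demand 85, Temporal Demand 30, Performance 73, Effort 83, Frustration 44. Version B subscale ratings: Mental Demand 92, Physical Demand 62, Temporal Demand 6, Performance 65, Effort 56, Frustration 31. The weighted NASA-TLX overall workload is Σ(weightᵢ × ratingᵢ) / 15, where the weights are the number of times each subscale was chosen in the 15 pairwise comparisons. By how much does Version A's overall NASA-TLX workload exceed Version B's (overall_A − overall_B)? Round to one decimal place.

10.1

Version A weighted sum = 3·76 + 3·85 + 1·30 + 5·73 + 2·83 + 1·44 = 228 + 255 + 30 + 365 + 166 + 44 = 1088; overall_A = 1088/15 = 72.5333.
Version B weighted sum = 3·92 + 3·62 + 1·6 + 5·65 + 2·56 + 1·31 = 276 + 186 + 6 + 325 + 112 + 31 = 936; overall_B = 936/15 = 62.4000.
Difference = 72.5333 − 62.4000 = 10.1333 ≈ 10.1.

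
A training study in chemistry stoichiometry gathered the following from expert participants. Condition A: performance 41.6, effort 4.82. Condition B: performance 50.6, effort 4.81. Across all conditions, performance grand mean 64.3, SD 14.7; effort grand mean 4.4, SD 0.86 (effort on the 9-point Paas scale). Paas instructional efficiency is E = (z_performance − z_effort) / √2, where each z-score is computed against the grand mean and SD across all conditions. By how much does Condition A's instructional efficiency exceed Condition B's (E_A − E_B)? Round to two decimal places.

Condition A: z_P = (41.6 − 64.3)/14.7 = -1.5442; z_E = (4.82 − 4.4)/0.86 = 0.4884; E_A = (-1.5442 − 0.4884)/√2 = -1.4373.
Condition B: z_P = (50.6 − 64.3)/14.7 = -0.9320; z_E = (4.81 − 4.4)/0.86 = 0.4767; E_B = (-0.9320 − 0.4767)/√2 = -0.9961.
E_A − E_B = -1.4373 − (-0.9961) = -0.4412 ≈ -0.44.

-0.44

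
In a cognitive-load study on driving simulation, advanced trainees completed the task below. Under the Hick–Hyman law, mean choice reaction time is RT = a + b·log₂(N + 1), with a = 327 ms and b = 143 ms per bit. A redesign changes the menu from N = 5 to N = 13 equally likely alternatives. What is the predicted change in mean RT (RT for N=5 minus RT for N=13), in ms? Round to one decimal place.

-174.8

RT(5) = 327 + 143·log₂(6) = 327 + 143·2.5850 = 696.6550 ms.
RT(13) = 327 + 143·log₂(14) = 327 + 143·3.8074 = 871.4582 ms.
Difference = 696.6550 − 871.4582 = -174.8032 ≈ -174.8 ms.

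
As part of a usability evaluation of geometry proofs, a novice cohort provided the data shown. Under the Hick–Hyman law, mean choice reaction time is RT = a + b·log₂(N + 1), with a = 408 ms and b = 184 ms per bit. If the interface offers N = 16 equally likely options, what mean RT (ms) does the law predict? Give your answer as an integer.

log₂(16 + 1) = log₂(17) = 4.0875.
RT = 408 + 184 × 4.0875 = 408 + 752.1000 = 1160.1000 ms.
≈ 1160 ms.

1160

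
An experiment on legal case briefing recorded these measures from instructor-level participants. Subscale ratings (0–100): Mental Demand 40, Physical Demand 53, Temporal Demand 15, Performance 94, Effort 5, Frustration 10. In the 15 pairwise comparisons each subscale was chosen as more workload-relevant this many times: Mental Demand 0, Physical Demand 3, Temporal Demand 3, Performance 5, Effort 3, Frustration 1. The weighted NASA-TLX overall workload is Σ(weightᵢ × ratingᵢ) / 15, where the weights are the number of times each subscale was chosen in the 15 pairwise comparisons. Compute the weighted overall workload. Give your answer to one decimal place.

The tallies are the weights (they sum to 15).
Weighted sum = 0·40 + 3·53 + 3·15 + 5·94 + 3·5 + 1·10
            = 0 + 159 + 45 + 470 + 15 + 10 = 699.
Overall workload = 699 / 15 = 46.6000 ≈ 46.6.

46.6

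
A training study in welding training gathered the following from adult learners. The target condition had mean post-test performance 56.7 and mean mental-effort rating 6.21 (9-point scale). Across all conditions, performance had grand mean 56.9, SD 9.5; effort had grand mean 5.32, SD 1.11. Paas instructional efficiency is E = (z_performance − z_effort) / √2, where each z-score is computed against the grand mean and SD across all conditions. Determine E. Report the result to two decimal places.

-0.58

z_performance = (56.7 − 56.9) / 9.5 = -0.2000 / 9.5 = -0.0211.
z_effort = (6.21 − 5.32) / 1.11 = 0.8900 / 1.11 = 0.8018.
z_P − z_E = -0.0211 − 0.8018 = -0.8229.
E = -0.8229 / √2 = -0.8229 / 1.41421 = -0.5819 ≈ -0.58.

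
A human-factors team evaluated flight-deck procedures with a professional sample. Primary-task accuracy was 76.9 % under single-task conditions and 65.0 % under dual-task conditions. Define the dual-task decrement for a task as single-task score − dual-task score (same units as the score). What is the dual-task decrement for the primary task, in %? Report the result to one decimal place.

Decrement = 76.9 − 65.0 = 11.9000 % ≈ 11.9 %.

11.9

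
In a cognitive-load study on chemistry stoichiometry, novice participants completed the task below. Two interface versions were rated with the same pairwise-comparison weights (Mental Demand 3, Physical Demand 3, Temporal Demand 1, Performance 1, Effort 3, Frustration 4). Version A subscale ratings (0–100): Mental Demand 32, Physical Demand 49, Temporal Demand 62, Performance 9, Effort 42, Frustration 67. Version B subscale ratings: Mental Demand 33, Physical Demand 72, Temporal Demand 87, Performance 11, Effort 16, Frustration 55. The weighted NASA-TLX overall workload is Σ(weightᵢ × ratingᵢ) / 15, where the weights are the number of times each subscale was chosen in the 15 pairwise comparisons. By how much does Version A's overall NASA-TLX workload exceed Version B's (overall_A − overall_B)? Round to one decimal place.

1.8

Version A weighted sum = 3·32 + 3·49 + 1·62 + 1·9 + 3·42 + 4·67 = 96 + 147 + 62 + 9 + 126 + 268 = 708; overall_A = 708/15 = 47.2000.
Version B weighted sum = 3·33 + 3·72 + 1·87 + 1·11 + 3·16 + 4·55 = 99 + 216 + 87 + 11 + 48 + 220 = 681; overall_B = 681/15 = 45.4000.
Difference = 47.2000 − 45.4000 = 1.8000 ≈ 1.8.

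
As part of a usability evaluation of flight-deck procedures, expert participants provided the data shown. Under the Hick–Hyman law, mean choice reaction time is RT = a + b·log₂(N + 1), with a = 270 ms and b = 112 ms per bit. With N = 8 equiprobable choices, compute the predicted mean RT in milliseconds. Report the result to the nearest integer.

log₂(8 + 1) = log₂(9) = 3.1699.
RT = 270 + 112 × 3.1699 = 270 + 355.0288 = 625.0288 ms.
≈ 625 ms.

625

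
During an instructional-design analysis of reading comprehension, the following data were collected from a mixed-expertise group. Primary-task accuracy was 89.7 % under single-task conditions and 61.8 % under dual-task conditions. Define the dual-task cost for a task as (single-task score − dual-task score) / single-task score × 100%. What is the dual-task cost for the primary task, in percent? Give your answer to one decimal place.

31.1

Cost = (89.7 − 61.8) / 89.7 × 100%
     = 27.9000 / 89.7 × 100% = 31.1037%.
≈ 31.1%.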